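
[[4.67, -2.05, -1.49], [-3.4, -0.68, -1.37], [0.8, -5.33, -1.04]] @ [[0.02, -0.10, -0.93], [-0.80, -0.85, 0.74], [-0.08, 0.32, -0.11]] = [[1.85, 0.80, -5.70],[0.59, 0.48, 2.81],[4.36, 4.12, -4.57]]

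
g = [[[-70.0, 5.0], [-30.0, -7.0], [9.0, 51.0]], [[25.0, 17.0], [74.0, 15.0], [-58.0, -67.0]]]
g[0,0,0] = -70.0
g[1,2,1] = -67.0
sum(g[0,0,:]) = -65.0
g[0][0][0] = -70.0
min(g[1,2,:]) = -67.0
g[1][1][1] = 15.0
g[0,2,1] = 51.0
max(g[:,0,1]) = 17.0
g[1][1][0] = 74.0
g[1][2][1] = -67.0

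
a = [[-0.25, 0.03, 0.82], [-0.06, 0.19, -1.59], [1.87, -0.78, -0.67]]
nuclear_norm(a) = 3.90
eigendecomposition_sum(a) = [[-0.57, 0.20, 0.56], [0.85, -0.30, -0.83], [1.23, -0.43, -1.21]] + [[0.0, 0.00, 0.0], [0.00, 0.0, 0.0], [0.00, 0.00, 0.00]] + [[0.32, -0.17, 0.26], [-0.91, 0.49, -0.76], [0.64, -0.35, 0.54]]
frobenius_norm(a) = 2.80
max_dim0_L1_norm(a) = 3.08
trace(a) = -0.73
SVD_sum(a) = [[-0.52, 0.19, 0.45], [0.67, -0.24, -0.59], [1.44, -0.52, -1.27]] + [[0.27, -0.16, 0.37], [-0.73, 0.43, -1.0], [0.43, -0.26, 0.60]] + [[0.0, 0.00, 0.00],  [0.00, 0.0, 0.0],  [0.0, 0.00, 0.0]]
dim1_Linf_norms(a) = [0.82, 1.59, 1.87]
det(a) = -0.00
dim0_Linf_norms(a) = [1.87, 0.78, 1.59]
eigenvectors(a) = [[0.35, 0.41, -0.27],  [-0.53, 0.91, 0.78],  [-0.77, 0.09, -0.56]]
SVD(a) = [[-0.31,0.30,0.90], [0.40,-0.82,0.41], [0.86,0.49,0.13]] @ diag([2.3020248790093825, 1.5995253328630643, 0.00040737101338964385]) @ [[0.72,  -0.26,  -0.64], [0.55,  -0.33,  0.77], [0.41,  0.91,  0.09]]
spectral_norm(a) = 2.30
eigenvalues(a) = [-2.07, 0.0, 1.34]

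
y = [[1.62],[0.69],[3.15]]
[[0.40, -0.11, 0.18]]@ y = [[1.14]]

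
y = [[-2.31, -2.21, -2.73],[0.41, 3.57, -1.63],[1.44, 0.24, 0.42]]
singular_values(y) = [4.71, 3.55, 0.9]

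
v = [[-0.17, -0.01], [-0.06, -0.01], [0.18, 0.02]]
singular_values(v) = [0.26, 0.01]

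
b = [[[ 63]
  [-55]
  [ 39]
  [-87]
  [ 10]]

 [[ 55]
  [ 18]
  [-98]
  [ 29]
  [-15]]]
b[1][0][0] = 55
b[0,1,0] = -55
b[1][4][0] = -15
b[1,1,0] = 18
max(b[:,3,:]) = 29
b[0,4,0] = 10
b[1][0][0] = 55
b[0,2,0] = 39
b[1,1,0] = 18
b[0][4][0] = 10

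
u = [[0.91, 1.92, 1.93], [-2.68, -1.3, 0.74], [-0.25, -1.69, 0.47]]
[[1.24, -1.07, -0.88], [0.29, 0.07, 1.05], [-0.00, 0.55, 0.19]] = u @ [[-0.04, 0.11, -0.39], [0.15, -0.4, -0.1], [0.51, -0.21, -0.17]]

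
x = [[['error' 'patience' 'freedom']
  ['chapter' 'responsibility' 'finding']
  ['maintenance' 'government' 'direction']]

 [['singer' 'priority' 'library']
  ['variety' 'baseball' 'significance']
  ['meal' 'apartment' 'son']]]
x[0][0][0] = 'error'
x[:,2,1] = ['government', 'apartment']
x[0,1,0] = 'chapter'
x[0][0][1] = 'patience'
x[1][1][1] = 'baseball'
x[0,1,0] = 'chapter'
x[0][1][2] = 'finding'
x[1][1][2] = 'significance'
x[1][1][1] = 'baseball'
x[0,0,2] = 'freedom'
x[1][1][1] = 'baseball'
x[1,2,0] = 'meal'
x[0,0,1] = 'patience'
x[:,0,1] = ['patience', 'priority']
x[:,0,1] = ['patience', 'priority']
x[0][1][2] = 'finding'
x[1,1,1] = 'baseball'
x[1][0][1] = 'priority'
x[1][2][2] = 'son'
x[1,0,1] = 'priority'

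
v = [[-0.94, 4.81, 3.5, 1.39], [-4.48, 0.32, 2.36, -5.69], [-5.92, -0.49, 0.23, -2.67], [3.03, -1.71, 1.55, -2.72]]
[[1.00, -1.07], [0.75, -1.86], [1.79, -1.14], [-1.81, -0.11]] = v@ [[-0.39,0.13], [0.08,-0.1], [0.00,-0.19], [0.18,0.14]]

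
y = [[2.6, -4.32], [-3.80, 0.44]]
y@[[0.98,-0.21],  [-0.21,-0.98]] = [[3.46,3.69], [-3.82,0.37]]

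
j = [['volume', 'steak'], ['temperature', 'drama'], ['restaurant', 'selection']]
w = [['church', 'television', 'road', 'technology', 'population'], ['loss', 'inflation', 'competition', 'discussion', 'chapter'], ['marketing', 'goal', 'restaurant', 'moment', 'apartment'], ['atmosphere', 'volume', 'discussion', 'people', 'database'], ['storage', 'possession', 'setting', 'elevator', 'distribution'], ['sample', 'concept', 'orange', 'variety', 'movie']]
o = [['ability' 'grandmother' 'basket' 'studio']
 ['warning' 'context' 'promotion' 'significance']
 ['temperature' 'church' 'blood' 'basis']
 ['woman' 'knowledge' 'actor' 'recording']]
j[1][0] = 'temperature'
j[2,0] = 'restaurant'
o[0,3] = 'studio'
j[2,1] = 'selection'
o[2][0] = 'temperature'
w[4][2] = 'setting'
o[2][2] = 'blood'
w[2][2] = 'restaurant'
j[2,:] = ['restaurant', 'selection']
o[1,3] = 'significance'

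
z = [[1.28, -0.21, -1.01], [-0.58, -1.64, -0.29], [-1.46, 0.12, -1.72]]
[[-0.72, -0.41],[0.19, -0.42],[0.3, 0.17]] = z@[[-0.42, -0.2], [-0.00, 0.31], [0.18, 0.09]]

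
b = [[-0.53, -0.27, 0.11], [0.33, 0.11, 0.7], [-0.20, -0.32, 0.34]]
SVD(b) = [[-0.28, -0.75, -0.60], [0.95, -0.11, -0.30], [0.16, -0.65, 0.74]] @ diag([0.8192923877767431, 0.7391643665435508, 0.13151434356508232]) @ [[0.52, 0.16, 0.84], [0.67, 0.54, -0.51], [0.53, -0.83, -0.18]]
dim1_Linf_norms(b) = [0.53, 0.7, 0.34]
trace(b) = -0.08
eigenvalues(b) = [(-0.35+0j), (0.13+0.46j), (0.13-0.46j)]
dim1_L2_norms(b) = [0.6, 0.78, 0.51]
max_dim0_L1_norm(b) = 1.15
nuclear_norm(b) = 1.69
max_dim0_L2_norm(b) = 0.79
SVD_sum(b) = [[-0.12, -0.03, -0.19],[0.40, 0.12, 0.65],[0.07, 0.02, 0.11]] + [[-0.37, -0.3, 0.29],[-0.05, -0.04, 0.04],[-0.32, -0.26, 0.25]] + [[-0.04, 0.07, 0.01], [-0.02, 0.03, 0.01], [0.05, -0.08, -0.02]]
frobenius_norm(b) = 1.11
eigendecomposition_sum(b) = [[-0.43-0.00j,(-0.12-0j),(0.19-0j)], [0.29+0.00j,(0.08+0j),-0.13+0.00j], [(0.01+0j),0.00+0.00j,-0.00+0.00j]] + [[(-0.05-0.04j), -0.08-0.06j, -0.04+0.15j], [(0.02+0.2j), (0.01+0.3j), (0.41-0.21j)], [(-0.11+0.04j), (-0.16+0.05j), 0.17+0.19j]] + [[(-0.05+0.04j),  (-0.08+0.06j),  (-0.04-0.15j)], [(0.02-0.2j),  0.01-0.30j,  (0.41+0.21j)], [-0.11-0.04j,  (-0.16-0.05j),  (0.17-0.19j)]]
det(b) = -0.08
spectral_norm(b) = 0.82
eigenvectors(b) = [[(-0.83+0j),(-0.18+0.2j),-0.18-0.20j], [(0.56+0j),(0.84+0j),(0.84-0j)], [0.02+0.00j,(0.12+0.45j),(0.12-0.45j)]]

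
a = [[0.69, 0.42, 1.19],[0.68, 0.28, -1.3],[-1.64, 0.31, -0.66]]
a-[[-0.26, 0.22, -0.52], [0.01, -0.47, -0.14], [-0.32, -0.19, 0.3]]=[[0.95, 0.2, 1.71], [0.67, 0.75, -1.16], [-1.32, 0.50, -0.96]]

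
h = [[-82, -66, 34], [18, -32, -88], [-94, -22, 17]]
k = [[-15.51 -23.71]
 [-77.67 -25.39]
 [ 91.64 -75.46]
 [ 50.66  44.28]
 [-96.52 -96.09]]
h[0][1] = -66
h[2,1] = -22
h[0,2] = 34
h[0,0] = -82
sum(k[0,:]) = -39.22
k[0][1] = -23.71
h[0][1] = -66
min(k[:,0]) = -96.52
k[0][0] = -15.51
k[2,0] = 91.64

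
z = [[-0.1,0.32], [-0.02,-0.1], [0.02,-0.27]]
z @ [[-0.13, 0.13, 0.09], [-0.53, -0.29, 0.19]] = [[-0.16, -0.11, 0.05], [0.06, 0.03, -0.02], [0.14, 0.08, -0.05]]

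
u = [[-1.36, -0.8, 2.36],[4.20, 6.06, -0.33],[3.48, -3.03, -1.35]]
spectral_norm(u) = 7.56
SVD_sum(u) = [[-0.91, -1.36, 0.16], [4.07, 6.10, -0.74], [-0.25, -0.37, 0.04]] + [[-1.12, 0.82, 0.61], [-0.04, 0.03, 0.02], [3.51, -2.58, -1.91]] + [[0.67, -0.26, 1.59], [0.16, -0.06, 0.39], [0.22, -0.08, 0.51]]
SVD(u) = [[-0.22, -0.30, 0.93], [0.97, -0.01, 0.23], [-0.06, 0.95, 0.30]] @ diag([7.56383576428659, 4.990203901346137, 1.8792960261461968]) @ [[0.55,  0.83,  -0.1], [0.74,  -0.54,  -0.4], [0.39,  -0.15,  0.91]]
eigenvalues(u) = [-4.56, 3.73, 4.18]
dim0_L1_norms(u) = [9.04, 9.89, 4.04]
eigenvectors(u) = [[-0.54,0.40,0.36], [0.24,-0.64,-0.70], [0.81,0.66,0.61]]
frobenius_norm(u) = 9.25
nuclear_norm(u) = 14.43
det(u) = -70.93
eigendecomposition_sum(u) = [[-2.08, 0.29, 1.56], [0.92, -0.13, -0.69], [3.13, -0.43, -2.35]] + [[12.71, 11.09, 5.19], [-19.95, -17.41, -8.15], [20.63, 18.00, 8.42]] + [[-11.99, -12.18, -4.39],[23.23, 23.60, 8.51],[-20.28, -20.6, -7.42]]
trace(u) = 3.35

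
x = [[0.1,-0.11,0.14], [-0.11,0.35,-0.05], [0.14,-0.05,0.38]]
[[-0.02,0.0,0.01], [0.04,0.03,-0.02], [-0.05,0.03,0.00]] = x @ [[0.02,-0.02,0.13], [0.09,0.09,-0.02], [-0.12,0.10,-0.04]]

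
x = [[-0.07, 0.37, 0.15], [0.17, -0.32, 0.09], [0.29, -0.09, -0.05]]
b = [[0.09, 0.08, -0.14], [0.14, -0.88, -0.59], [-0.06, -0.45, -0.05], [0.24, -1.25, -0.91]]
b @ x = [[-0.03, 0.02, 0.03], [-0.33, 0.39, -0.03], [-0.09, 0.13, -0.05], [-0.49, 0.57, -0.03]]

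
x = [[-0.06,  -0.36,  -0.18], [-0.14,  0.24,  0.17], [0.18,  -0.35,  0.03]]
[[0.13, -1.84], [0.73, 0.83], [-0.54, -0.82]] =x@ [[-4.14, 2.69], [-0.46, 3.86], [1.55, 1.62]]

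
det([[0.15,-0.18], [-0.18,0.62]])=0.061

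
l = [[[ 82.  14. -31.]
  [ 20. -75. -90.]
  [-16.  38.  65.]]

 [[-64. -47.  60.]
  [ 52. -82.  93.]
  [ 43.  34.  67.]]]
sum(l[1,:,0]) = 31.0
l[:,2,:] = [[-16.0, 38.0, 65.0], [43.0, 34.0, 67.0]]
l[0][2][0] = -16.0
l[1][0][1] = -47.0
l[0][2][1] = 38.0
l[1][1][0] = 52.0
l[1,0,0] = -64.0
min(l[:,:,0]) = -64.0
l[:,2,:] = [[-16.0, 38.0, 65.0], [43.0, 34.0, 67.0]]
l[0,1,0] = 20.0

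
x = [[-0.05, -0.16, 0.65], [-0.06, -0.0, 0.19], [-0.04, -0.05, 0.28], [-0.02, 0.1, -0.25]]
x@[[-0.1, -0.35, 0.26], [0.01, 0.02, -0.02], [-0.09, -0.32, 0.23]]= [[-0.06, -0.19, 0.14], [-0.01, -0.04, 0.03], [-0.02, -0.08, 0.06], [0.03, 0.09, -0.06]]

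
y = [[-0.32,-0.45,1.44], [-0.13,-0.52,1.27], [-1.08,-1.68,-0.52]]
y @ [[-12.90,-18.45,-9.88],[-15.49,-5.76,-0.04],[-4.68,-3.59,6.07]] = [[4.36, 3.33, 11.92], [3.79, 0.83, 9.01], [42.39, 31.47, 7.58]]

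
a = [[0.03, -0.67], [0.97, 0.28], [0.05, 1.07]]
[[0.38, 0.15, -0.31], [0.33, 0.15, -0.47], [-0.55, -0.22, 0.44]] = a @ [[0.50,0.22,-0.61], [-0.54,-0.22,0.44]]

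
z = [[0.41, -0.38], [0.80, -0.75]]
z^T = [[0.41, 0.8], [-0.38, -0.75]]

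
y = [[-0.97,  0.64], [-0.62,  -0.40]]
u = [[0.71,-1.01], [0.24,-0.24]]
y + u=[[-0.26, -0.37],[-0.38, -0.64]]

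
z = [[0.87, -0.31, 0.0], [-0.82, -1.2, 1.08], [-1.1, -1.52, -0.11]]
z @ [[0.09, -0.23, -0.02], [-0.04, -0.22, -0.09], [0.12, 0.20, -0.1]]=[[0.09, -0.13, 0.01], [0.1, 0.67, 0.02], [-0.05, 0.57, 0.17]]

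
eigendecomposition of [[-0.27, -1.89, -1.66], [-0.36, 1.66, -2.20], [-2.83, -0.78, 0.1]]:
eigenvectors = [[0.65+0.00j, (0.26-0.41j), (0.26+0.41j)], [0.36+0.00j, -0.74+0.00j, -0.74-0.00j], [0.67+0.00j, (0.16+0.45j), 0.16-0.45j]]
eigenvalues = [(-3.05+0j), (2.27+1.14j), (2.27-1.14j)]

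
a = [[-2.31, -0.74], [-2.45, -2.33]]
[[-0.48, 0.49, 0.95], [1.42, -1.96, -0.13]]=a @[[0.61, -0.73, -0.65], [-1.25, 1.61, 0.74]]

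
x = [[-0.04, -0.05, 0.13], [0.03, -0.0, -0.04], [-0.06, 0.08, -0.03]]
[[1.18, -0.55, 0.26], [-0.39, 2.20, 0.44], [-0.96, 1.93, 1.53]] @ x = [[-0.08, -0.04, 0.17], [0.06, 0.05, -0.15], [0.00, 0.17, -0.25]]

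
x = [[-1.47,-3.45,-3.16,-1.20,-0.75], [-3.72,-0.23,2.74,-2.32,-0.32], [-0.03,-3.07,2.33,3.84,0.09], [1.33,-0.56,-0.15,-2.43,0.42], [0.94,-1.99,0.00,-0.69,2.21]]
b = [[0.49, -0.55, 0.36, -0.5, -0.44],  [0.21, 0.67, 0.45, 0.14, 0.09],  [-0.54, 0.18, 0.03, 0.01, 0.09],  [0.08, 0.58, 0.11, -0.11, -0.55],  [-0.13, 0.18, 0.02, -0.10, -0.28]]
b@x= [[0.24,-1.51,-2.14,3.59,-1.34], [-2.54,-2.52,2.2,-0.48,-0.07], [0.22,1.54,2.27,0.26,0.55], [-2.94,0.41,1.61,-0.37,-1.50], [-0.88,0.96,0.97,0.25,-0.62]]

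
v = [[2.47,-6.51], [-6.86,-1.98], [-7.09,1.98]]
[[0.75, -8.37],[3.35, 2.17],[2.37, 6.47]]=v @ [[-0.41, -0.62], [-0.27, 1.05]]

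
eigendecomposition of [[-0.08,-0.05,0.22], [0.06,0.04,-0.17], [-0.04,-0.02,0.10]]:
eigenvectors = [[(0.74+0j), (0.74-0j), 0.56+0.00j], [(-0.63+0.03j), -0.63-0.03j, (0.74+0j)], [0.23+0.07j, 0.23-0.07j, (0.37+0j)]]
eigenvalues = [(0.03+0.02j), (0.03-0.02j), (-0+0j)]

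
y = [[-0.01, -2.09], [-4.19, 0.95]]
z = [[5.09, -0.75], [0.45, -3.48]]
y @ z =[[-0.99, 7.28],  [-20.90, -0.16]]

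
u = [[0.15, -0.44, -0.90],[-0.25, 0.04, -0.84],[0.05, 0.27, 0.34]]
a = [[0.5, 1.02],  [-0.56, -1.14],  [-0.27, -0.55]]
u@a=[[0.56,1.15], [0.08,0.16], [-0.22,-0.44]]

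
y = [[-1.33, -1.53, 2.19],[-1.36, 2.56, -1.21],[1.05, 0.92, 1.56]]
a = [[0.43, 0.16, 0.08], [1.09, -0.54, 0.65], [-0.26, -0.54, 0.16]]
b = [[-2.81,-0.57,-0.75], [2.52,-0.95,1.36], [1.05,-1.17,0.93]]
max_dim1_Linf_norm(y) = 2.56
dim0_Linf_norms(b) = [2.81, 1.17, 1.36]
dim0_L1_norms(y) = [3.74, 5.01, 4.96]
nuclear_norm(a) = 2.12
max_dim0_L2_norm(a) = 1.2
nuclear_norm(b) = 5.93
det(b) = -0.00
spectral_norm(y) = 3.78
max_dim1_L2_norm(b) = 3.02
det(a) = 0.00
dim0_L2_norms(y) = [2.17, 3.12, 2.95]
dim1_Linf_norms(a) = [0.43, 1.09, 0.54]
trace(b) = -2.83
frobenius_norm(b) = 4.61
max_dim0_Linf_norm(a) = 1.09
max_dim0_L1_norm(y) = 5.01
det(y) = -16.72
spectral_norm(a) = 1.42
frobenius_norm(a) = 1.58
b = y @ a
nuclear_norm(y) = 7.99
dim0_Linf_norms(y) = [1.36, 2.56, 2.19]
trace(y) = 2.79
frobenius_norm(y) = 4.81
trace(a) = 0.05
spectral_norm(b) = 4.32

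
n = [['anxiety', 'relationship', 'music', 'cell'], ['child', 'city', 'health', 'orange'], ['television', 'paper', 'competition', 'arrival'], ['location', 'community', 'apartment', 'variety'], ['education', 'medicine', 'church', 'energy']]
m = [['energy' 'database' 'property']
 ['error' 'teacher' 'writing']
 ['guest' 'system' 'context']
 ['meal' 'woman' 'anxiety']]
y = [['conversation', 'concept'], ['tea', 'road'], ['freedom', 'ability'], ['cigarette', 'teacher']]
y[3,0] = 'cigarette'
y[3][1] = 'teacher'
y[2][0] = 'freedom'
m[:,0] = ['energy', 'error', 'guest', 'meal']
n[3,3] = 'variety'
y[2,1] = 'ability'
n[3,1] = 'community'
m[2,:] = ['guest', 'system', 'context']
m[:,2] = ['property', 'writing', 'context', 'anxiety']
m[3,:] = ['meal', 'woman', 'anxiety']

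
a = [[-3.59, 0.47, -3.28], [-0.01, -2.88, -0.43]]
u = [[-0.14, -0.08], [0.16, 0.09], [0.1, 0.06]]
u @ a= [[0.50, 0.16, 0.49], [-0.58, -0.18, -0.56], [-0.36, -0.13, -0.35]]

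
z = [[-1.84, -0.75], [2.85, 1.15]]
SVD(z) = [[-0.54, 0.84], [0.84, 0.54]] @ diag([3.6596537385209333, 0.0058748727437502755]) @ [[0.93, 0.38], [0.38, -0.93]]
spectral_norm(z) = 3.66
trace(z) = -0.69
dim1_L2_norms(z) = [1.99, 3.07]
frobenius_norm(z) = 3.66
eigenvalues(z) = [-0.66, -0.03]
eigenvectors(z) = [[-0.54, 0.38], [0.84, -0.92]]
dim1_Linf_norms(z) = [1.84, 2.85]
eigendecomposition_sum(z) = [[-1.9, -0.79], [3.00, 1.24]] + [[0.06, 0.04], [-0.15, -0.09]]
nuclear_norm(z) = 3.67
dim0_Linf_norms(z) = [2.85, 1.15]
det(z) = 0.02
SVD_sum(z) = [[-1.84,-0.75],[2.85,1.15]] + [[0.0, -0.0], [0.0, -0.00]]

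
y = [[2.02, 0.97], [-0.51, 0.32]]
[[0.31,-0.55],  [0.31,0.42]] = y @ [[-0.18, -0.51], [0.69, 0.5]]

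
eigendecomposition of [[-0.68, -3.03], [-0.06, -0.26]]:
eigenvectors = [[-1.0,0.98],[-0.09,-0.22]]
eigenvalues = [-0.95, 0.01]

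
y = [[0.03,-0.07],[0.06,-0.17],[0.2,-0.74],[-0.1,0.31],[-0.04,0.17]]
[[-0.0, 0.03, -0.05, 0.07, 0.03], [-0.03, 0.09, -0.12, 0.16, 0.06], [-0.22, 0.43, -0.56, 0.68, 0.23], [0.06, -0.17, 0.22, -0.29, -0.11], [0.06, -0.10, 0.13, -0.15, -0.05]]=y @ [[1.66, -0.87, 0.73, 0.30, 0.63], [0.74, -0.82, 0.96, -0.84, -0.14]]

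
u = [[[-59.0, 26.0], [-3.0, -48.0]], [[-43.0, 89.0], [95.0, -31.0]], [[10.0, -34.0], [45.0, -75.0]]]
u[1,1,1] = -31.0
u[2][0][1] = -34.0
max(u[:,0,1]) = 89.0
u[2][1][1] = -75.0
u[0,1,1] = -48.0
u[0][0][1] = 26.0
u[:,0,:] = [[-59.0, 26.0], [-43.0, 89.0], [10.0, -34.0]]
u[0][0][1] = 26.0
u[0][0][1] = 26.0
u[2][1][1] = -75.0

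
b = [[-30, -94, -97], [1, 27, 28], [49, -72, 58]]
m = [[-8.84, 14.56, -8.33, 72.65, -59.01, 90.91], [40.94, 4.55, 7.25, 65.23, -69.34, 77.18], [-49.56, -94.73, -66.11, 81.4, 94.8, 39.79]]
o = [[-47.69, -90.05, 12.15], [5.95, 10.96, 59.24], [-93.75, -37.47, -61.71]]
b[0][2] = -97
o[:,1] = [-90.05, 10.96, -37.47]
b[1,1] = 27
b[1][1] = 27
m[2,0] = -49.56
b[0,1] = -94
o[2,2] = -61.71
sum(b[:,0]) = 20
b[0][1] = -94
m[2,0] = -49.56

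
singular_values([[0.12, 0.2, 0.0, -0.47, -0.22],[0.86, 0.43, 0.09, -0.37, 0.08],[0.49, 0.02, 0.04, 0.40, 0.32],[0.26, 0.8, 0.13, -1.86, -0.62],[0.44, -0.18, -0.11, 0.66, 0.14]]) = [2.4, 1.16, 0.24, 0.01, 0.0]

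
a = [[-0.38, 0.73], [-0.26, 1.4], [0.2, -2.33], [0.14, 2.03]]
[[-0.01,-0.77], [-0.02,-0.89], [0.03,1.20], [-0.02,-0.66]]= a @[[0.02, 1.23], [-0.01, -0.41]]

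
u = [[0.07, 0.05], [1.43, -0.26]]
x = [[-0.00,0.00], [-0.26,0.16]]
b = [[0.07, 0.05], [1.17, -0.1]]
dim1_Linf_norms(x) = [0.0, 0.26]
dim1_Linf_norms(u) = [0.07, 1.43]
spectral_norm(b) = 1.18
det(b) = -0.07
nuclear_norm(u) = 1.52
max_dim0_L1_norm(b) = 1.24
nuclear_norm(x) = 0.31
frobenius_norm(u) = 1.46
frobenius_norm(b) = 1.18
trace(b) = -0.03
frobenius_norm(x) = 0.31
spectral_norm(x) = 0.31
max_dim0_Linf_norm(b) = 1.17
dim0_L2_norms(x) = [0.26, 0.16]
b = x + u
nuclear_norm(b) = 1.23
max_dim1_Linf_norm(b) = 1.17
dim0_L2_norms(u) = [1.43, 0.26]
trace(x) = 0.16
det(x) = 0.00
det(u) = -0.09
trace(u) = -0.19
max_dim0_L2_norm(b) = 1.17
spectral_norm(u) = 1.45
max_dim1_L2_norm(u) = 1.45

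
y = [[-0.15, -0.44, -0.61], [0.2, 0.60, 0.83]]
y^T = [[-0.15, 0.2], [-0.44, 0.6], [-0.61, 0.83]]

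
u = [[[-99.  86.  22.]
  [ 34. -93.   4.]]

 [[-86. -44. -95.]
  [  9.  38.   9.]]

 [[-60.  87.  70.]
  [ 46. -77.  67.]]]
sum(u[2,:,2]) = 137.0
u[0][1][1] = -93.0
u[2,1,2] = 67.0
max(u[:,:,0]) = 46.0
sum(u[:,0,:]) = -119.0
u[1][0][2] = -95.0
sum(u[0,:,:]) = -46.0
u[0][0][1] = 86.0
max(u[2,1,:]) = 67.0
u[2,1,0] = 46.0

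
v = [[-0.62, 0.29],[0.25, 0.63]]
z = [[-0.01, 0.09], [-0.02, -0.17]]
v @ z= [[0.0,-0.11],[-0.02,-0.08]]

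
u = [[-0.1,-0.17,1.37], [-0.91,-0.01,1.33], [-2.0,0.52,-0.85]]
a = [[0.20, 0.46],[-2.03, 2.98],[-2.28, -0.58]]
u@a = [[-2.8, -1.35], [-3.19, -1.22], [0.48, 1.12]]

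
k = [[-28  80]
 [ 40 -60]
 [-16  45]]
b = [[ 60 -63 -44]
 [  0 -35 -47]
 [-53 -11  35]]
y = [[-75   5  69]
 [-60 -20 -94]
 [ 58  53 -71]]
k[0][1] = 80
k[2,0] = -16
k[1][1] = -60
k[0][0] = -28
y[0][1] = 5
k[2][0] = -16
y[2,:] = [58, 53, -71]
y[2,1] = 53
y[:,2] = [69, -94, -71]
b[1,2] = -47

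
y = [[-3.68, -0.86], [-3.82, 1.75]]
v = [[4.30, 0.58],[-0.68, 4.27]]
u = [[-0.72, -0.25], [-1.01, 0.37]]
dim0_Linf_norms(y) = [3.82, 1.75]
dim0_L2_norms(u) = [1.24, 0.45]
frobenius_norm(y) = 5.65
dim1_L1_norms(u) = [0.97, 1.38]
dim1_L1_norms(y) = [4.54, 5.57]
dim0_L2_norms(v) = [4.35, 4.31]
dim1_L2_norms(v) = [4.34, 4.32]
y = v @ u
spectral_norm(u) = 1.25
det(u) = -0.52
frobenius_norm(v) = 6.13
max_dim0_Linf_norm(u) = 1.01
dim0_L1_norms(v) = [4.98, 4.85]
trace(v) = 8.57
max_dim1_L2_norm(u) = 1.08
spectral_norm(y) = 5.35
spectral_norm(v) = 4.38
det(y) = -9.73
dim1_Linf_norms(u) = [0.72, 1.01]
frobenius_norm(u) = 1.32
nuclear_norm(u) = 1.67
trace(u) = -0.35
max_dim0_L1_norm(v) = 4.98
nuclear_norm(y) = 7.17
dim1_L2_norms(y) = [3.78, 4.2]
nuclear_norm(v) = 8.66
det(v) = 18.76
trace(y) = -1.93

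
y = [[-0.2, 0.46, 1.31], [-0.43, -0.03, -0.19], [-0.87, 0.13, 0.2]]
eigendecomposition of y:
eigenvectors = [[(-0.75+0j), (-0.75-0j), (-0.07+0j)], [(0.1-0.3j), 0.10+0.30j, -0.94+0.00j], [-0.14-0.56j, (-0.14+0.56j), (0.32+0j)]]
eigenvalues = [(-0.02+1.15j), (-0.02-1.15j), 0j]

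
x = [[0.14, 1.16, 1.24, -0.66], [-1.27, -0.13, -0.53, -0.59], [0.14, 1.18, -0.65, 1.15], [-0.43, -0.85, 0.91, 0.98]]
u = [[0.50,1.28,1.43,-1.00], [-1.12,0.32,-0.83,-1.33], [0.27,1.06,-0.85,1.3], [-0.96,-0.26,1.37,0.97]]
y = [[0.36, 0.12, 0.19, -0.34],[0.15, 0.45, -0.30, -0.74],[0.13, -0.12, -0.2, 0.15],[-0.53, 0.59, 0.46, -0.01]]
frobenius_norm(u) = 4.02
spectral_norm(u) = 2.37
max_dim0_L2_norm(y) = 0.83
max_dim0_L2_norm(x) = 1.86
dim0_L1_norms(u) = [2.85, 2.92, 4.48, 4.6]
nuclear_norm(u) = 7.86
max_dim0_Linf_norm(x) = 1.27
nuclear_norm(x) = 6.64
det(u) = -13.47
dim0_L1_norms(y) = [1.17, 1.28, 1.15, 1.24]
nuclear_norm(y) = 2.48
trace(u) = 0.94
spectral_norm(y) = 1.02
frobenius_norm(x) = 3.38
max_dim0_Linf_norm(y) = 0.74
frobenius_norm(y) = 1.45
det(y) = -0.04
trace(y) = 0.60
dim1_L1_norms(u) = [4.21, 3.6, 3.48, 3.56]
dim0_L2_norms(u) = [1.58, 1.71, 2.31, 2.32]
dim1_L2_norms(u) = [2.22, 1.95, 1.9, 1.95]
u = y + x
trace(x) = 0.34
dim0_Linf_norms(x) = [1.27, 1.18, 1.24, 1.15]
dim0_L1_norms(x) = [1.98, 3.32, 3.33, 3.38]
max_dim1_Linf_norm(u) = 1.43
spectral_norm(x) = 1.97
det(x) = -6.96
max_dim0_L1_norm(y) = 1.28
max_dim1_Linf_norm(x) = 1.27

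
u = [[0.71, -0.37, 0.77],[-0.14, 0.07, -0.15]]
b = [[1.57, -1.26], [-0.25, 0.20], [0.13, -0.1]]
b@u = [[1.29, -0.67, 1.4], [-0.21, 0.11, -0.22], [0.11, -0.06, 0.12]]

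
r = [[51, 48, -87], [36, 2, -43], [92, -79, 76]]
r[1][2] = -43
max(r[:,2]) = 76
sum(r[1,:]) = -5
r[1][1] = 2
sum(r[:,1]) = -29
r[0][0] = 51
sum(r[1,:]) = -5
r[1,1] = 2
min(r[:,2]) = -87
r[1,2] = -43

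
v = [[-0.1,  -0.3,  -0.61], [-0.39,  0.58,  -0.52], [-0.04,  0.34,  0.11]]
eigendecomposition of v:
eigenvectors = [[(-0.66+0j), 0.86+0.00j, 0.86-0.00j], [0.60+0.00j, 0.34-0.09j, 0.34+0.09j], [0.46+0.00j, -0.30-0.23j, -0.30+0.23j]]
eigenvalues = [(0.6+0j), (-0.01+0.2j), (-0.01-0.2j)]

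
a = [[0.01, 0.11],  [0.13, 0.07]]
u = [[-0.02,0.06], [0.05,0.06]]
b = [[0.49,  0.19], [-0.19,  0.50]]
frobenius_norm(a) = 0.18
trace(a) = 0.08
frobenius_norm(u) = 0.10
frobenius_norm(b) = 0.75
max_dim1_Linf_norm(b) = 0.5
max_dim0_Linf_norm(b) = 0.5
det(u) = -0.00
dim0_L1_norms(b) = [0.68, 0.69]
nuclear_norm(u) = 0.14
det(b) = 0.28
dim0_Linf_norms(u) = [0.05, 0.06]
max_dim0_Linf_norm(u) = 0.06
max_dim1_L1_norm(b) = 0.69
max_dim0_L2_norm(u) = 0.08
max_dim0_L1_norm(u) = 0.12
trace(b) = 0.99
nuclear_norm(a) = 0.25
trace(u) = 0.04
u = a @ b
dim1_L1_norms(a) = [0.12, 0.2]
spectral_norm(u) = 0.09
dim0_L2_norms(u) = [0.05, 0.08]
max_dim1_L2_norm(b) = 0.53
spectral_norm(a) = 0.16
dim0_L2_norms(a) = [0.13, 0.13]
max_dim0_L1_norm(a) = 0.18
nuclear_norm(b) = 1.06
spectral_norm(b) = 0.54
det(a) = -0.01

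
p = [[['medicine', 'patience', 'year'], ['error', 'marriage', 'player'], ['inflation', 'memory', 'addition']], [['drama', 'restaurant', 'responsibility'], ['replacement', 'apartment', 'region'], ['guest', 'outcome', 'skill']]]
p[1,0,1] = 'restaurant'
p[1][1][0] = 'replacement'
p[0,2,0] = 'inflation'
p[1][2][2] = 'skill'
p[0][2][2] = 'addition'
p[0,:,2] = ['year', 'player', 'addition']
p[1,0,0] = 'drama'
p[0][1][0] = 'error'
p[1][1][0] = 'replacement'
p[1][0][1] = 'restaurant'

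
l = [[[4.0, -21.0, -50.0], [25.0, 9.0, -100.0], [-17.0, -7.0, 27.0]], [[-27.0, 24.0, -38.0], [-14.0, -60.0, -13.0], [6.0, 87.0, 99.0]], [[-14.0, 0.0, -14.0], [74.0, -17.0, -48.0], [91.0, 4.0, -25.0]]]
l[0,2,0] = -17.0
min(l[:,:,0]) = -27.0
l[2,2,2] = -25.0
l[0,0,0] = 4.0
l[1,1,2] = -13.0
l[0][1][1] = 9.0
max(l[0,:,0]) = 25.0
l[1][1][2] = -13.0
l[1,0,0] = -27.0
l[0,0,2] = -50.0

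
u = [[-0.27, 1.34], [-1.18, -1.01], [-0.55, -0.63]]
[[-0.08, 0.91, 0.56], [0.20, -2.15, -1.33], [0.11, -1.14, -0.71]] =u @ [[-0.10, 1.06, 0.66], [-0.08, 0.89, 0.55]]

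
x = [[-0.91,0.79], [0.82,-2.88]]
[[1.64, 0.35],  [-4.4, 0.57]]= x @ [[-0.63, -0.74], [1.35, -0.41]]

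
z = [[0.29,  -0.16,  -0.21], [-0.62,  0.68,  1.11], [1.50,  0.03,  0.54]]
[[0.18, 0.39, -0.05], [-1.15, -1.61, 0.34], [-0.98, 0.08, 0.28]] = z@[[-0.37, 0.34, -0.11], [-0.8, -0.81, -1.03], [-0.75, -0.76, 0.88]]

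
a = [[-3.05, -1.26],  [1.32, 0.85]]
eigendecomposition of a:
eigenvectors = [[-0.93, 0.35], [0.36, -0.94]]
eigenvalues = [-2.56, 0.36]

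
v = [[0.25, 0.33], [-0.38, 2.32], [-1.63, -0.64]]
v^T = [[0.25, -0.38, -1.63], [0.33, 2.32, -0.64]]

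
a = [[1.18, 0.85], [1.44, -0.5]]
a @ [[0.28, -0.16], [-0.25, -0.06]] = [[0.12, -0.24], [0.53, -0.2]]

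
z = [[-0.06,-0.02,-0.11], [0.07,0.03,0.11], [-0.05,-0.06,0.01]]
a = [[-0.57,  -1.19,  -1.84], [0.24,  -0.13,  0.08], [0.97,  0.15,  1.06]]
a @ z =[[0.04, 0.09, -0.09], [-0.03, -0.01, -0.04], [-0.10, -0.08, -0.08]]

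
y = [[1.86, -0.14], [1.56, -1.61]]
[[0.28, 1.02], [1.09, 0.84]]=y @ [[0.11, 0.55], [-0.57, 0.01]]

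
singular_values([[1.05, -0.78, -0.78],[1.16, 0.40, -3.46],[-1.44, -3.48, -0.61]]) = [3.89, 3.77, 1.0]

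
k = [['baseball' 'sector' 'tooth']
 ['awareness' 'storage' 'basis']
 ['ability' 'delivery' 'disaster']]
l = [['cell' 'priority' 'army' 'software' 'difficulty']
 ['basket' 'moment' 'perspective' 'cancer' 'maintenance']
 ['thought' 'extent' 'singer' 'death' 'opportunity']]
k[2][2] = 'disaster'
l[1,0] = 'basket'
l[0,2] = 'army'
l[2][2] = 'singer'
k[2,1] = 'delivery'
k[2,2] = 'disaster'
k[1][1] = 'storage'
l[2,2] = 'singer'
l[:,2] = ['army', 'perspective', 'singer']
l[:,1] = ['priority', 'moment', 'extent']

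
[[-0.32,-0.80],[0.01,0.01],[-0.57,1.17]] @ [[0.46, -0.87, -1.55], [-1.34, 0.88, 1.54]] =[[0.92,-0.43,-0.74], [-0.01,0.00,-0.00], [-1.83,1.53,2.69]]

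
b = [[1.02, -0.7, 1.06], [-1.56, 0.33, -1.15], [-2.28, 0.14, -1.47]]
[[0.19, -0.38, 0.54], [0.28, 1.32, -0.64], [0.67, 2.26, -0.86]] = b @ [[-0.22, -1.41, 0.16], [-0.90, -0.62, -0.04], [-0.2, 0.59, 0.33]]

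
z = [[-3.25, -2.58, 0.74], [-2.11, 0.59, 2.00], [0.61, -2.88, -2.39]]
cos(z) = [[-0.29,  -1.22,  0.17],[-0.93,  1.31,  0.91],[0.38,  -1.40,  -0.22]]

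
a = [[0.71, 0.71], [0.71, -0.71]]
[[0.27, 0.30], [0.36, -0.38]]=a @ [[0.44, -0.06], [-0.06, 0.48]]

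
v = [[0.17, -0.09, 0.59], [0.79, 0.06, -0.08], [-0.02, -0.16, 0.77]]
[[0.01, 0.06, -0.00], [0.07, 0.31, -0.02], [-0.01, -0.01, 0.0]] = v@ [[0.08, 0.4, -0.02], [0.09, -0.09, -0.06], [0.01, -0.02, -0.01]]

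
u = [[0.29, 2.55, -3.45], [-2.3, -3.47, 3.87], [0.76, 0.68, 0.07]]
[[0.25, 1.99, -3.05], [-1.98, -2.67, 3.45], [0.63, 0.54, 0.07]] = u @ [[0.87, -0.04, -0.03],[-0.04, 0.84, 0.04],[-0.03, 0.04, 0.91]]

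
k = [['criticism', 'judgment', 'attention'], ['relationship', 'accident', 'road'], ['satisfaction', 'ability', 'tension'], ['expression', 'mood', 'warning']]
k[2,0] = 'satisfaction'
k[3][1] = 'mood'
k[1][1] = 'accident'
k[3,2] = 'warning'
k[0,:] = ['criticism', 'judgment', 'attention']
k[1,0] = 'relationship'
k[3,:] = ['expression', 'mood', 'warning']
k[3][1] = 'mood'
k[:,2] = ['attention', 'road', 'tension', 'warning']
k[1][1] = 'accident'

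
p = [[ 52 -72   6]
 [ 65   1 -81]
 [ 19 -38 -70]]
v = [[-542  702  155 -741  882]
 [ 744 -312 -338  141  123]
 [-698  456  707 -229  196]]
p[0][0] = 52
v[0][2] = 155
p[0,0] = 52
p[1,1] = 1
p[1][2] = -81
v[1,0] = 744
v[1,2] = -338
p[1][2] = -81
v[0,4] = 882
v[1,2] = -338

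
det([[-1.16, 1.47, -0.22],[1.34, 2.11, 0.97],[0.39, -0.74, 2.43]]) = -10.612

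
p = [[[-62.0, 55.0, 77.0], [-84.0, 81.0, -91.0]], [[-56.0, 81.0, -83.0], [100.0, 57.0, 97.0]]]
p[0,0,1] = 55.0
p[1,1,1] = 57.0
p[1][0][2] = -83.0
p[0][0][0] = -62.0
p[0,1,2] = -91.0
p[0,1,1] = 81.0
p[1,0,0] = -56.0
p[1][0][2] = -83.0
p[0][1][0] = -84.0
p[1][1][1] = 57.0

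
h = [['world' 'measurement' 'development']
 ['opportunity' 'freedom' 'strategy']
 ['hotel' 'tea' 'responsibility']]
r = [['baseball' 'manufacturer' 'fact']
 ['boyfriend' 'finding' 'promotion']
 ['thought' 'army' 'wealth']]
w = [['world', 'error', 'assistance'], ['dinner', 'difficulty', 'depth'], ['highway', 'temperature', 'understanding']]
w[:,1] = ['error', 'difficulty', 'temperature']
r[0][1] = 'manufacturer'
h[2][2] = 'responsibility'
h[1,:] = ['opportunity', 'freedom', 'strategy']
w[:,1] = ['error', 'difficulty', 'temperature']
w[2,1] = 'temperature'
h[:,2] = ['development', 'strategy', 'responsibility']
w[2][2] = 'understanding'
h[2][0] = 'hotel'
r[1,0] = 'boyfriend'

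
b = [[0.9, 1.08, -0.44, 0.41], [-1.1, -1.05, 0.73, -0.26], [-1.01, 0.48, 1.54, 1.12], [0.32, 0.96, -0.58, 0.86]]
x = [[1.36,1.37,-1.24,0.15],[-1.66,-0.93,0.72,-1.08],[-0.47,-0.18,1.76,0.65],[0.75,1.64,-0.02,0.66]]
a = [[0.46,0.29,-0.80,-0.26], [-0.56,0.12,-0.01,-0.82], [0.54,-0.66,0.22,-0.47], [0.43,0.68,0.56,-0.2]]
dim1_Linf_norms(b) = [1.08, 1.1, 1.54, 0.96]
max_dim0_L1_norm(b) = 3.57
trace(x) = 2.85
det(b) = 0.01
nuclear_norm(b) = 5.37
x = b + a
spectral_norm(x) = 3.67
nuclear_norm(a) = 4.00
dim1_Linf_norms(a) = [0.8, 0.82, 0.66, 0.68]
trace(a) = 0.60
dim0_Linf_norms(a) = [0.56, 0.68, 0.8, 0.82]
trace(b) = 2.25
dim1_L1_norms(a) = [1.81, 1.51, 1.89, 1.87]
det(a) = 1.00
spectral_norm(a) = 1.00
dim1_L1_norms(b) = [2.83, 3.14, 4.15, 2.72]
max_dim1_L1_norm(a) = 1.89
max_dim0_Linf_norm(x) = 1.76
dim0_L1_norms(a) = [1.99, 1.75, 1.59, 1.75]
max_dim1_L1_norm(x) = 4.39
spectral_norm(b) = 2.72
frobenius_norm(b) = 3.50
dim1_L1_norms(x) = [4.12, 4.39, 3.06, 3.07]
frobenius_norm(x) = 4.25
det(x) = 1.02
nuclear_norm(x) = 6.66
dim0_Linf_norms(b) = [1.1, 1.08, 1.54, 1.12]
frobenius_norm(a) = 2.00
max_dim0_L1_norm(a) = 1.99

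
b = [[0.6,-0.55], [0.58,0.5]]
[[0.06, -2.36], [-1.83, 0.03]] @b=[[-1.33,-1.21], [-1.08,1.02]]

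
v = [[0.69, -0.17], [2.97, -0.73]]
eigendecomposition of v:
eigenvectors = [[0.23+0.01j, (0.23-0.01j)], [(0.97+0j), 0.97-0.00j]]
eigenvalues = [(-0.02+0.03j), (-0.02-0.03j)]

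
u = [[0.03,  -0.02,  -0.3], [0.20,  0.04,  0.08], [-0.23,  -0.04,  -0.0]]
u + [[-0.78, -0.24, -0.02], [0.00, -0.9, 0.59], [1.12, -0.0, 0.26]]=[[-0.75, -0.26, -0.32], [0.2, -0.86, 0.67], [0.89, -0.04, 0.26]]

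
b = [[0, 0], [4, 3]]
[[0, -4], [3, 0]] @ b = [[-16, -12], [0, 0]]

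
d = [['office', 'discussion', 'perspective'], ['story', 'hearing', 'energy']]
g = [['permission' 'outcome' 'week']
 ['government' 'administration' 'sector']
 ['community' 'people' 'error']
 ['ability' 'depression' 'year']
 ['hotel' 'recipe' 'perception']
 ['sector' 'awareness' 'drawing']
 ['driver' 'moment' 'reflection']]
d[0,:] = ['office', 'discussion', 'perspective']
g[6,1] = 'moment'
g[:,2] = ['week', 'sector', 'error', 'year', 'perception', 'drawing', 'reflection']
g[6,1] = 'moment'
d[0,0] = 'office'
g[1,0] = 'government'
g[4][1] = 'recipe'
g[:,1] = ['outcome', 'administration', 'people', 'depression', 'recipe', 'awareness', 'moment']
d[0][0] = 'office'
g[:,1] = ['outcome', 'administration', 'people', 'depression', 'recipe', 'awareness', 'moment']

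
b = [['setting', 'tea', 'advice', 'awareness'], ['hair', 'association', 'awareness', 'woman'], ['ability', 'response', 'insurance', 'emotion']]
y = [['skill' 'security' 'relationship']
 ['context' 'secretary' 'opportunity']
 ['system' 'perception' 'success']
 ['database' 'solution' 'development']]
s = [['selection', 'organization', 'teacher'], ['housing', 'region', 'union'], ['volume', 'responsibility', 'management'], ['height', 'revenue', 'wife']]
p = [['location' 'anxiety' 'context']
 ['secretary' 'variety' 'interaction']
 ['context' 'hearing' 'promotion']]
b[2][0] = 'ability'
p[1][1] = 'variety'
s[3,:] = ['height', 'revenue', 'wife']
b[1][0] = 'hair'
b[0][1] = 'tea'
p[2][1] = 'hearing'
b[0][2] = 'advice'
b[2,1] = 'response'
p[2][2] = 'promotion'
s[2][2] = 'management'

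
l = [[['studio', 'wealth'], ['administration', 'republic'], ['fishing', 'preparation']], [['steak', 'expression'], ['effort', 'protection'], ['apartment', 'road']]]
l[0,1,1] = 'republic'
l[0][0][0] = 'studio'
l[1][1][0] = 'effort'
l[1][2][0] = 'apartment'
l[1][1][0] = 'effort'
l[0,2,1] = 'preparation'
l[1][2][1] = 'road'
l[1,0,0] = 'steak'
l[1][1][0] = 'effort'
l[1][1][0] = 'effort'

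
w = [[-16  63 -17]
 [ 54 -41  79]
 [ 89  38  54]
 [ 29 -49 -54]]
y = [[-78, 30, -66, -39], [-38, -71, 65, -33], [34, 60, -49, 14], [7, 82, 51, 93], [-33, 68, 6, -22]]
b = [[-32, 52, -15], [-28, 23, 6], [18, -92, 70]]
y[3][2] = 51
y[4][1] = 68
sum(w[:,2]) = 62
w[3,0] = 29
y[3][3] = 93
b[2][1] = -92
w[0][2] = -17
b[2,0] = 18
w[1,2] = 79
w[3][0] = 29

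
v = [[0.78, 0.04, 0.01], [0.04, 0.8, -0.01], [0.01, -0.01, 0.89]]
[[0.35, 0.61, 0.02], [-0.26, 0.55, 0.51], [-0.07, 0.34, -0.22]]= v @[[0.47, 0.75, -0.00],  [-0.35, 0.65, 0.63],  [-0.09, 0.38, -0.24]]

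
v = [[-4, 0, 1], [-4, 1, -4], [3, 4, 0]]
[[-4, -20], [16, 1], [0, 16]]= v@[[0, 4], [0, 1], [-4, -4]]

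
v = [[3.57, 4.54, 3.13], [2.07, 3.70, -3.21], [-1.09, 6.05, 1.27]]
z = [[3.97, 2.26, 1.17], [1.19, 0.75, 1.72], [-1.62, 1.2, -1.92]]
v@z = [[14.50, 15.23, 5.98],[17.82, 3.60, 14.95],[0.81, 3.60, 6.69]]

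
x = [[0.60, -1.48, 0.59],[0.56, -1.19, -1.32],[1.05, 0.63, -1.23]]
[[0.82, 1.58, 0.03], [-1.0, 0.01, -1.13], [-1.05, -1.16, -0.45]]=x@[[0.16, 0.16, 0.15], [-0.12, -0.72, 0.3], [0.93, 0.71, 0.65]]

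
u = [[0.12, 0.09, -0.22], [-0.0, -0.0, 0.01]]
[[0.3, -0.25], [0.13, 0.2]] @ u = [[0.04, 0.03, -0.07], [0.02, 0.01, -0.03]]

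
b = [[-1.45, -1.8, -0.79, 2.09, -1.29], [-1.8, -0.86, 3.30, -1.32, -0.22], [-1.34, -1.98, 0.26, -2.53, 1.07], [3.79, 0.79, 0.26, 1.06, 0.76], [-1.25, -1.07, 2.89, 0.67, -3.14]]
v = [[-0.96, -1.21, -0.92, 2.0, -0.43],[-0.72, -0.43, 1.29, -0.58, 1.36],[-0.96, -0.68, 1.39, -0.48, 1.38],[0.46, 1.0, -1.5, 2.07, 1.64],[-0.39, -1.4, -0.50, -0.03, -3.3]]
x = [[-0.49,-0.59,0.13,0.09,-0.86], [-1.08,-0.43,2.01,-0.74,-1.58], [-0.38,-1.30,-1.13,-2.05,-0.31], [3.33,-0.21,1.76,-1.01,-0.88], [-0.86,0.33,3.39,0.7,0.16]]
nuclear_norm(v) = 10.85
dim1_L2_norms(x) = [1.16, 2.9, 2.72, 4.0, 3.59]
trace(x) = -2.90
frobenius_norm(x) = 6.79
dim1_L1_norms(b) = [7.42, 7.5, 7.18, 6.66, 9.02]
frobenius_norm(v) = 6.41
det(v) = 0.00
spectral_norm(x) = 4.60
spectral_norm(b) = 6.41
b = v + x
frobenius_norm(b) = 8.95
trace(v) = -1.23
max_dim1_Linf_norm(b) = 3.79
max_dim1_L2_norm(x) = 4.0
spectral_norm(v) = 4.48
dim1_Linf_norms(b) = [2.09, 3.3, 2.53, 3.79, 3.14]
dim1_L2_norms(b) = [3.46, 4.08, 3.65, 4.09, 4.62]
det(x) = -27.52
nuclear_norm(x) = 13.00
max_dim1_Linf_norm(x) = 3.39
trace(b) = -4.13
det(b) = 201.56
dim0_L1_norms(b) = [9.63, 6.5, 7.5, 7.67, 6.48]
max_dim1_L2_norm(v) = 3.64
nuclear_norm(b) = 17.55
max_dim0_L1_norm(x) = 8.42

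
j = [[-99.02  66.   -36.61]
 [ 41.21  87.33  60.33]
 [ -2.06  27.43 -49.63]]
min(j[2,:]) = -49.63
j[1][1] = 87.33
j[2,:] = [-2.06, 27.43, -49.63]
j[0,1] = 66.0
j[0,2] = -36.61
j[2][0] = -2.06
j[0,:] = [-99.02, 66.0, -36.61]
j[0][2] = -36.61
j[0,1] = 66.0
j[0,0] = -99.02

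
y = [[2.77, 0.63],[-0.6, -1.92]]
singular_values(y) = [3.09, 1.6]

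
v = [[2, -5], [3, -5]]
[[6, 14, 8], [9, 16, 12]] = v @ [[3, 2, 4], [0, -2, 0]]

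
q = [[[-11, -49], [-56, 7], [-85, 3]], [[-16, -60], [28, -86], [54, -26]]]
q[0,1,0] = -56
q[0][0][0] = -11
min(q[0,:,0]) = -85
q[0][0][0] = -11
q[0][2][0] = -85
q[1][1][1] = -86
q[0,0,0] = -11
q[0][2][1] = 3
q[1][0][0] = -16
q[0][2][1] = 3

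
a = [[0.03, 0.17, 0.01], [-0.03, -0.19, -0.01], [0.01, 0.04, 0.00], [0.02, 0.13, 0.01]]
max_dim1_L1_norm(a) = 0.23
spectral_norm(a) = 0.29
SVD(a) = [[-0.59, -0.3, 0.48], [0.66, -0.09, 0.75], [-0.14, -0.80, 0.03], [-0.45, 0.51, 0.45]] @ diag([0.29337455804106705, 0.005099791175971411, 0.002315345367338524]) @ [[-0.16, -0.98, -0.06], [-0.80, 0.1, 0.59], [0.58, -0.14, 0.8]]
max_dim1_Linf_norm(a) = 0.19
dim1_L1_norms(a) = [0.21, 0.23, 0.05, 0.16]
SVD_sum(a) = [[0.03, 0.17, 0.01], [-0.03, -0.19, -0.01], [0.01, 0.04, 0.0], [0.02, 0.13, 0.01]] + [[0.0,-0.0,-0.0], [0.0,-0.00,-0.00], [0.00,-0.0,-0.00], [-0.0,0.00,0.0]] + [[0.00, -0.0, 0.0], [0.00, -0.00, 0.00], [0.0, -0.00, 0.00], [0.00, -0.0, 0.0]]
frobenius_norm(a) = 0.29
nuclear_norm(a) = 0.30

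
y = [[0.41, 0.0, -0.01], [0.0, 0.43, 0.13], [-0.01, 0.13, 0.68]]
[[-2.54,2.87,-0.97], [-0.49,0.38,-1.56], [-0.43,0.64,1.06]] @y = [[-1.03, 1.11, -0.26], [-0.19, -0.04, -1.01], [-0.19, 0.41, 0.81]]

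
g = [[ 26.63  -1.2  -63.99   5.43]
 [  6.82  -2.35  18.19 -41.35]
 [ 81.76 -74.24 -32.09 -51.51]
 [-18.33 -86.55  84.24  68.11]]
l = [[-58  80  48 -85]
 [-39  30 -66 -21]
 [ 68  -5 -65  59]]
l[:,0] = [-58, -39, 68]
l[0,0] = -58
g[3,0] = -18.33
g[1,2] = 18.19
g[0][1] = -1.2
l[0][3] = -85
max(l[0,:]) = 80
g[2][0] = 81.76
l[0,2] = 48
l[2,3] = 59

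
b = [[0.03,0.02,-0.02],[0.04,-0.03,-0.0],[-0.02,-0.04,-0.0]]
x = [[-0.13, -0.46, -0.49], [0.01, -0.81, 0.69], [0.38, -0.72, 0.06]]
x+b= [[-0.1, -0.44, -0.51], [0.05, -0.84, 0.69], [0.36, -0.76, 0.06]]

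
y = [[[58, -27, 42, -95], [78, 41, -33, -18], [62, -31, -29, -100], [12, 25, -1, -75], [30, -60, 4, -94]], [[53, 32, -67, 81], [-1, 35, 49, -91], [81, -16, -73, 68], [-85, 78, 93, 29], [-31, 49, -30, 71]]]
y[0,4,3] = -94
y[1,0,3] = 81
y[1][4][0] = -31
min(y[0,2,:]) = -100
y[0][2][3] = -100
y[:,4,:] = [[30, -60, 4, -94], [-31, 49, -30, 71]]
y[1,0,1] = 32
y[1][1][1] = 35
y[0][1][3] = -18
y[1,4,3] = 71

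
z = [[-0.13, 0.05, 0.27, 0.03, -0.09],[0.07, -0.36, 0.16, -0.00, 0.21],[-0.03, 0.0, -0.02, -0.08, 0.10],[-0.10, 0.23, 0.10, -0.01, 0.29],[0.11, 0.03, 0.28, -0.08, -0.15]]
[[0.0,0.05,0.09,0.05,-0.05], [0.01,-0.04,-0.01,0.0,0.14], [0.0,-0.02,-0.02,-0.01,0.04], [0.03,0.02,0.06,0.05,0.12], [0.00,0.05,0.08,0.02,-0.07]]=z @ [[0.04, 0.04, 0.03, 0.02, 0.06], [0.04, 0.15, 0.15, 0.1, -0.08], [0.03, 0.15, 0.29, 0.16, 0.0], [0.02, 0.10, 0.16, 0.21, 0.06], [0.06, -0.08, 0.00, 0.06, 0.49]]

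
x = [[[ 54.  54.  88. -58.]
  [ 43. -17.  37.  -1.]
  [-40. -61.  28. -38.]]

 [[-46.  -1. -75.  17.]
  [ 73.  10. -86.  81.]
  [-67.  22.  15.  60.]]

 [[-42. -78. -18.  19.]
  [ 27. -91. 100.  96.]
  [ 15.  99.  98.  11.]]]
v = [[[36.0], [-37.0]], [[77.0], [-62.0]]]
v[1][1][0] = -62.0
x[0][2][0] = -40.0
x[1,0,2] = -75.0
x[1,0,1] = -1.0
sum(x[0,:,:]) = 89.0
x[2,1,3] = 96.0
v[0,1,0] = -37.0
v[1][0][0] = 77.0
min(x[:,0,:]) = -78.0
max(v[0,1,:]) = -37.0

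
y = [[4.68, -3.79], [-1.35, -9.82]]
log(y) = [[1.63+0.07j,0.18+0.78j], [0.06+0.28j,(2.3+3.07j)]]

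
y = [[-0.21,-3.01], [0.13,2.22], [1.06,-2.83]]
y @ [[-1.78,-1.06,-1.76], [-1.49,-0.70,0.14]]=[[4.86, 2.33, -0.05], [-3.54, -1.69, 0.08], [2.33, 0.86, -2.26]]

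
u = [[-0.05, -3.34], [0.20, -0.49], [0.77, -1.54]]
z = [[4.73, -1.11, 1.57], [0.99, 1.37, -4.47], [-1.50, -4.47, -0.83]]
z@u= [[0.75, -17.67], [-3.22, 2.91], [-1.46, 8.48]]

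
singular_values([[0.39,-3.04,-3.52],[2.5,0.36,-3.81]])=[5.89, 2.84]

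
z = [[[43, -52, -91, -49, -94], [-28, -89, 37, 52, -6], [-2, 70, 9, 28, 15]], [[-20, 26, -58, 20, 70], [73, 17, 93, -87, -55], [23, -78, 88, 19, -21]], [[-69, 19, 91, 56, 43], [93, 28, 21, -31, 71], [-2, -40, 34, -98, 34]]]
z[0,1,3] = 52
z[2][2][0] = -2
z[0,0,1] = -52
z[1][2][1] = -78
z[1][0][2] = -58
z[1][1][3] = -87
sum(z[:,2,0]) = 19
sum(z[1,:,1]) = -35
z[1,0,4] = 70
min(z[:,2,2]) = 9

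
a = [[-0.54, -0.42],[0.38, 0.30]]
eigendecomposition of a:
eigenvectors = [[-0.82, 0.61],  [0.57, -0.79]]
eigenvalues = [-0.25, 0.01]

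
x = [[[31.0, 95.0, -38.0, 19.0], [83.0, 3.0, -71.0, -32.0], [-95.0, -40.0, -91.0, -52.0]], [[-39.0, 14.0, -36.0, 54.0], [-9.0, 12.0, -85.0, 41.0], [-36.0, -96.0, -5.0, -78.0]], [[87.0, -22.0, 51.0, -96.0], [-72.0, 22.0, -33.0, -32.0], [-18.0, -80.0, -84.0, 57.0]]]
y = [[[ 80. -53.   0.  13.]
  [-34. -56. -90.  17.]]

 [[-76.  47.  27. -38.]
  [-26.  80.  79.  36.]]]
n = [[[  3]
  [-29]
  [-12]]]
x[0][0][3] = 19.0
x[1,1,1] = 12.0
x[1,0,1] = 14.0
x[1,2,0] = -36.0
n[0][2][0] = -12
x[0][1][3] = -32.0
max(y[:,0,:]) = 80.0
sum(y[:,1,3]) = 53.0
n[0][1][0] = -29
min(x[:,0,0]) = -39.0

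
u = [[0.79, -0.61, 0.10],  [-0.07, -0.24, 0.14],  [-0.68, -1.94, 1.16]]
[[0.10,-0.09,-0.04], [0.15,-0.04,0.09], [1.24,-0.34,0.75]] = u @[[0.13,-0.57,-0.79], [0.26,-0.95,-1.27], [1.58,-2.22,-1.94]]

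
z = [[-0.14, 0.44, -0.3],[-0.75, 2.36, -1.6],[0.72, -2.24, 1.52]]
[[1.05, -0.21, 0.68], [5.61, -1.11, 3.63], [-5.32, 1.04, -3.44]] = z @ [[1.15, -1.98, 1.93], [1.36, -0.49, 1.36], [-2.04, 0.90, -1.17]]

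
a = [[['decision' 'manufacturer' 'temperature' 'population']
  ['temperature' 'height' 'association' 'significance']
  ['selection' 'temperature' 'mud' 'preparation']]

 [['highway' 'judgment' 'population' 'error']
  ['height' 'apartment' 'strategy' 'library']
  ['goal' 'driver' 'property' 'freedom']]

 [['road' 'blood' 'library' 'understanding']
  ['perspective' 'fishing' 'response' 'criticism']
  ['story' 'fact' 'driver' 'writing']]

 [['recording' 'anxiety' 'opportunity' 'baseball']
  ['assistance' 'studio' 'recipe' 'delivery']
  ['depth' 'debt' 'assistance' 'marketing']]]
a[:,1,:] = [['temperature', 'height', 'association', 'significance'], ['height', 'apartment', 'strategy', 'library'], ['perspective', 'fishing', 'response', 'criticism'], ['assistance', 'studio', 'recipe', 'delivery']]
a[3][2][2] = 'assistance'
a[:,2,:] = [['selection', 'temperature', 'mud', 'preparation'], ['goal', 'driver', 'property', 'freedom'], ['story', 'fact', 'driver', 'writing'], ['depth', 'debt', 'assistance', 'marketing']]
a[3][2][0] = 'depth'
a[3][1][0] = 'assistance'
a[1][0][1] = 'judgment'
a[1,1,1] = 'apartment'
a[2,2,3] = 'writing'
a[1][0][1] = 'judgment'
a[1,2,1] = 'driver'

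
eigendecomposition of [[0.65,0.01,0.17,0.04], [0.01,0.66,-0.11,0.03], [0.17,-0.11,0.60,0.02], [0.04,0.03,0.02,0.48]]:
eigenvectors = [[-0.63, -0.50, -0.55, -0.2], [0.39, -0.83, 0.37, -0.14], [-0.67, 0.02, 0.75, 0.00], [-0.08, -0.23, -0.06, 0.97]]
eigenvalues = [0.83, 0.68, 0.42, 0.47]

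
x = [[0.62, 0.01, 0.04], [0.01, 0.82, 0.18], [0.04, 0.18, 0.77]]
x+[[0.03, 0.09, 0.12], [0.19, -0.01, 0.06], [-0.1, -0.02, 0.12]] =[[0.65,0.10,0.16], [0.20,0.81,0.24], [-0.06,0.16,0.89]]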